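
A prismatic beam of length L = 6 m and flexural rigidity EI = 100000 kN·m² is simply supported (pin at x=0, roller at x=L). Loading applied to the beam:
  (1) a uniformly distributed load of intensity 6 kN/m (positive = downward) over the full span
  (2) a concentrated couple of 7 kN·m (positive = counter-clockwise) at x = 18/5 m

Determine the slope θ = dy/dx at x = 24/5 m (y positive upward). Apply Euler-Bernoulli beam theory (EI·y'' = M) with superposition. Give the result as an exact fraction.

θ(24/5) = 5521/12500000 rad

Load 1 — uniform load w=6 kN/m over full span:
  θ_1 = -w(L³-6Lx²+4x³)/(24EI) = -6·(6³-6·6·(24/5)²+4·(24/5)³)/(24·100000) = 2673/6250000 rad
Load 2 — applied couple M₀=7 kN·m at a=18/5 m (b=L-a=12/5):
  θ_2 = (M₀x²/(2L)-M₀(x-a)+C₁)/EI  [x>a] with C₁=M₀(3b²-L²)/(6L)=-91/25 = (7·(24/5)²/(2·6)-7·((24/5)-(18/5))+(-91/25))/100000 = 7/500000 rad
Superposition: θ = Σ θ_i = 5521/12500000 rad ≈ 0.000442 rad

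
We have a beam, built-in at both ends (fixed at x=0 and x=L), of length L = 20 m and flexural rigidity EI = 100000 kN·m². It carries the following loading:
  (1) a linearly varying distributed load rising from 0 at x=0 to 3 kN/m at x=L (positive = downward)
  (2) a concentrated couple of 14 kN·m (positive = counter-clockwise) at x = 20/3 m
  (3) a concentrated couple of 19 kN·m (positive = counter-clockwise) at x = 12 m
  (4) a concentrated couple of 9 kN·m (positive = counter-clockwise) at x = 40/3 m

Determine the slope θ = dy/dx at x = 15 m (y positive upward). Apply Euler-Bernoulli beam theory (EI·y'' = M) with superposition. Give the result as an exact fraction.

Load 1 — triangular load w₀=3 kN/m (0→w₀ over full span):
  θ_1 = -w₀(2x(L-x)(L-2x)(x+2L)+x²(L-x)²)/(120LEI) = -3·(2·15·(20-15)·(20-2·15)·(15+2·20)+15²·(20-15)²)/(120·20·100000) = 123/128000 rad
Load 2 — applied couple M₀=14 kN·m at a=20/3 m (b=L-a=40/3):
  θ_2 = (R_Ax²/2 - M_Ax - M₀(x-a))/EI  [x>a] with R_A=14/15, M_A=0 = ((14/15)·15²/2 - 0·15 - 14·(15-(20/3)))/100000 = -7/60000 rad
Load 3 — applied couple M₀=19 kN·m at a=12 m (b=L-a=8):
  θ_3 = (R_Ax²/2 - M_Ax - M₀(x-a))/EI  [x>a] with R_A=171/125, M_A=152/25 = ((171/125)·15²/2 - (152/25)·15 - 19·(15-12))/100000 = 57/1000000 rad
Load 4 — applied couple M₀=9 kN·m at a=40/3 m (b=L-a=20/3):
  θ_4 = (R_Ax²/2 - M_Ax - M₀(x-a))/EI  [x>a] with R_A=3/5, M_A=3 = ((3/5)·15²/2 - 3·15 - 9·(15-(40/3)))/100000 = 3/40000 rad
Superposition: θ = Σ θ_i = 46861/48000000 rad ≈ 0.000976 rad

θ(15) = 46861/48000000 rad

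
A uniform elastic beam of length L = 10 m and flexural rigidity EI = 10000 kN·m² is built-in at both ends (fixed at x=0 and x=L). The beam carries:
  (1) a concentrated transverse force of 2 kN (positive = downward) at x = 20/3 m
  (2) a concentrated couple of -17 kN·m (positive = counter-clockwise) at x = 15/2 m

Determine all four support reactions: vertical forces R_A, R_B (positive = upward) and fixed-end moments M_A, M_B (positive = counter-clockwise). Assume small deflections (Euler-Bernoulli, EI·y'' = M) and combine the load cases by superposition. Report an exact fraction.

Load 1 — point force P=2 kN at a=20/3 m (b=L-a=10/3):
  R_A = Pb²(3a+b)/L³ = 2·(10/3)²·(3·(20/3)+(10/3))/10³ = 14/27 kN
  M_A = Pab²/L² = 2·(20/3)·(10/3)²/10² = 40/27 kN·m
  R_B = Pa²(a+3b)/L³ = 2·(20/3)²·((20/3)+3·(10/3))/10³ = 40/27 kN
  M_B = -Pa²b/L² = -2·(20/3)²·(10/3)/10² = -80/27 kN·m
Load 2 — applied couple M₀=-17 kN·m at a=15/2 m (b=L-a=5/2):
  R_A = 6M₀ab/L³ = 6·(-17)·(15/2)·(5/2)/10³ = -153/80 kN
  M_A = M₀b(2a-b)/L² = (-17)·(5/2)·(2·(15/2)-(5/2))/10² = -85/16 kN·m
  R_B = -6M₀ab/L³ = -6·(-17)·(15/2)·(5/2)/10³ = 153/80 kN
  M_B = M₀a(2b-a)/L² = (-17)·(15/2)·(2·(5/2)-(15/2))/10² = 51/16 kN·m
Superposition: R_A = -3011/2160 kN, M_A = -1655/432 kN·m, R_B = 7331/2160 kN, M_B = 97/432 kN·m

R_A = -3011/2160 kN, M_A = -1655/432 kN·m, R_B = 7331/2160 kN, M_B = 97/432 kN·m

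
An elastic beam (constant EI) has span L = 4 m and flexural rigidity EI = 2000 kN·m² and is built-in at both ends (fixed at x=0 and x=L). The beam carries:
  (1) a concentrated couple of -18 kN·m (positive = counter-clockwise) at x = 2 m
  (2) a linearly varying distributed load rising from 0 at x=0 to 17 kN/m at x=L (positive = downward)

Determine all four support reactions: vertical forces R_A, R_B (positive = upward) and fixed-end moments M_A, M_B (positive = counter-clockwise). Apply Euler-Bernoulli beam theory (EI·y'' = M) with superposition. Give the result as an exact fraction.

Load 1 — applied couple M₀=-18 kN·m at a=2 m (b=L-a=2):
  R_A = 6M₀ab/L³ = 6·(-18)·2·2/4³ = -27/4 kN
  M_A = M₀b(2a-b)/L² = (-18)·2·(2·2-2)/4² = -9/2 kN·m
  R_B = -6M₀ab/L³ = -6·(-18)·2·2/4³ = 27/4 kN
  M_B = M₀a(2b-a)/L² = (-18)·2·(2·2-2)/4² = -9/2 kN·m
Load 2 — triangular load w₀=17 kN/m (0→w₀ over full span):
  R_A = 3w₀L/20 = 3·17·4/20 = 51/5 kN
  M_A = w₀L²/30 = 17·4²/30 = 136/15 kN·m
  R_B = 7w₀L/20 = 7·17·4/20 = 119/5 kN
  M_B = -w₀L²/20 = -17·4²/20 = -68/5 kN·m
Superposition: R_A = 69/20 kN, M_A = 137/30 kN·m, R_B = 611/20 kN, M_B = -181/10 kN·m

R_A = 69/20 kN, M_A = 137/30 kN·m, R_B = 611/20 kN, M_B = -181/10 kN·m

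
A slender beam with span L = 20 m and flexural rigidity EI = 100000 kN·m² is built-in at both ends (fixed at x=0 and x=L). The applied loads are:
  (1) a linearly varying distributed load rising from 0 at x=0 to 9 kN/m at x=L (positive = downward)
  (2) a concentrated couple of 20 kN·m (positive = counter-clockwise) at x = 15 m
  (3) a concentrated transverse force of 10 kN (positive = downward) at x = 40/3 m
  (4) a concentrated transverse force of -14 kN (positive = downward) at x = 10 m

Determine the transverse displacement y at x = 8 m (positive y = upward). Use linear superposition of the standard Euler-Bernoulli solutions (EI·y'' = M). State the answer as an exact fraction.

y(8) = -377929/25312500 m

Load 1 — triangular load w₀=9 kN/m (0→w₀ over full span):
  y_1 = -w₀x²(L-x)²(x+2L)/(120LEI) = -9·8²·(20-8)²·(8+2·20)/(120·20·100000) = -1296/78125 m
Load 2 — applied couple M₀=20 kN·m at a=15 m (b=L-a=5):
  y_2 = (R_Ax³/6 - M_Ax²/2)/EI  [x≤a] with R_A=9/8, M_A=25/4 = ((9/8)·8³/6 - (25/4)·8²/2)/100000 = -13/12500 m
Load 3 — point force P=10 kN at a=40/3 m (b=L-a=20/3):
  y_3 = -Pb²x²(3aL-(3a+b)x)/(6L³EI)  [x≤a] = -10·(20/3)²·8²·(3·(40/3)·20-(3·(40/3)+(20/3))·8)/(6·20³·100000) = -128/50625 m
Load 4 — point force P=-14 kN at a=10 m (b=L-a=10):
  y_4 = -Pb²x²(3aL-(3a+b)x)/(6L³EI)  [x≤a] = -(-14)·10²·8²·(3·10·20-(3·10+10)·8)/(6·20³·100000) = 49/9375 m
Superposition: y = Σ y_i = -377929/25312500 m ≈ -0.014931 m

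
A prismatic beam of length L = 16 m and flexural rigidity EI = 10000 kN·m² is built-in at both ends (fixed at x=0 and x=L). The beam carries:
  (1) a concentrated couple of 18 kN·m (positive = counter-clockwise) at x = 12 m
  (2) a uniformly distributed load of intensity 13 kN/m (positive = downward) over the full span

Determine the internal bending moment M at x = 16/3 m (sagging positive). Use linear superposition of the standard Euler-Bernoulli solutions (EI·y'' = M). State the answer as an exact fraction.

Load 1 — applied couple M₀=18 kN·m at a=12 m (b=L-a=4):
  M_1 = R_Ax - M_A  [x≤a] with R_A=81/64, M_A=45/8 = (81/64)·(16/3) - (45/8) = 9/8 kN·m
Load 2 — uniform load w=13 kN/m over full span:
  M_2 = wLx/2 - wL²/12 - wx²/2 = 13·16·(16/3)/2 - 13·16²/12 - 13·(16/3)²/2 = 832/9 kN·m
Superposition: M = Σ M_i = 6737/72 kN·m ≈ 93.569444 kN·m

M(16/3) = 6737/72 kN·m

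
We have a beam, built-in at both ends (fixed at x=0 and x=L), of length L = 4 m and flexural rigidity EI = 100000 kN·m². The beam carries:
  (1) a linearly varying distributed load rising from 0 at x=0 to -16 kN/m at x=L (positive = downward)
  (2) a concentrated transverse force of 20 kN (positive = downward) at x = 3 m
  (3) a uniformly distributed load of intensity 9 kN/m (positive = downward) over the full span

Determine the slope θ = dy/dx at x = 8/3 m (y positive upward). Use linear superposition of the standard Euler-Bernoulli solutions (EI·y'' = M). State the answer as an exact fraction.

Load 1 — triangular load w₀=-16 kN/m (0→w₀ over full span):
  θ_1 = -w₀(2x(L-x)(L-2x)(x+2L)+x²(L-x)²)/(120LEI) = -(-16)·(2·(8/3)·(4-(8/3))·(4-2·(8/3))·((8/3)+2·4)+(8/3)²·(4-(8/3))²)/(120·4·100000) = -112/3796875 rad
Load 2 — point force P=20 kN at a=3 m (b=L-a=1):
  θ_2 = -Pb²x(2aL-(3a+b)x)/(2L³EI)  [x≤a] = -20·1²·(8/3)·(2·3·4-(3·3+1)·(8/3))/(2·4³·100000) = 1/90000 rad
Load 3 — uniform load w=9 kN/m over full span:
  θ_3 = -wx(L-x)(L-2x)/(12EI) = -9·(8/3)·(4-(8/3))·(4-2·(8/3))/(12·100000) = 1/28125 rad
Superposition: θ = Σ θ_i = 1043/60750000 rad ≈ 0.000017 rad

θ(8/3) = 1043/60750000 rad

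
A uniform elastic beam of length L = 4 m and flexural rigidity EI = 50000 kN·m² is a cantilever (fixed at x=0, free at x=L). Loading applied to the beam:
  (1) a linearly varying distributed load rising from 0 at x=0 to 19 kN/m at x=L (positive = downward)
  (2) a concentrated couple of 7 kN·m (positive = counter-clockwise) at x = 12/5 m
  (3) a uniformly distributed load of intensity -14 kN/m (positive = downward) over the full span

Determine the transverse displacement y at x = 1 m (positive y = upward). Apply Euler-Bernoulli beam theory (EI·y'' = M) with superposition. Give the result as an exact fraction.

Load 1 — triangular load w₀=19 kN/m (0→w₀ over full span):
  y_1 = (w₀Lx³/12-w₀L²x²/6-w₀x⁵/(120L))/EI = (19·4·1³/12-19·4²·1²/6-19·1⁵/(120·4))/50000 = -21299/24000000 m
Load 2 — applied couple M₀=7 kN·m at a=12/5 m (b=L-a=8/5):
  y_2 = M₀x²/(2EI)  [x≤a] = 7·1²/(2·50000) = 7/100000 m
Load 3 — uniform load w=-14 kN/m over full span:
  y_3 = -wx²(x²-4Lx+6L²)/(24EI) = -(-14)·1²·(1²-4·4·1+6·4²)/(24·50000) = 189/200000 m
Superposition: y = Σ y_i = 3061/24000000 m ≈ 0.000128 m

y(1) = 3061/24000000 m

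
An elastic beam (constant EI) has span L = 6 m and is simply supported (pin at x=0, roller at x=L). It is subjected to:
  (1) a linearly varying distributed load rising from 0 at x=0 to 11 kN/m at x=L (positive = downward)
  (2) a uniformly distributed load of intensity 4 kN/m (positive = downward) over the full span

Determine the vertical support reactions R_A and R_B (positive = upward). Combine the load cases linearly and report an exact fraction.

R_A = 23 kN, R_B = 34 kN

Load 1 — triangular load w₀=11 kN/m (0→w₀ over full span):
  R_A = w₀L/6 = 11·6/6 = 11 kN
  R_B = w₀L/3 = 11·6/3 = 22 kN
Load 2 — uniform load w=4 kN/m over full span:
  R_A = wL/2 = 4·6/2 = 12 kN
  R_B = wL/2 = 4·6/2 = 12 kN
Superposition: R_A = 23 kN, R_B = 34 kN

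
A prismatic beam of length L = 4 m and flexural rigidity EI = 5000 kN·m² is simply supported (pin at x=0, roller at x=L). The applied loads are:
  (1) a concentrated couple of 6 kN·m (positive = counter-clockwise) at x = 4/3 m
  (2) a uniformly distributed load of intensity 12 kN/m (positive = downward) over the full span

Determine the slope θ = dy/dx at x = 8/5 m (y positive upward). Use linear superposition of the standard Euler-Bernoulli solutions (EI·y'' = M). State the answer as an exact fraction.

Load 1 — applied couple M₀=6 kN·m at a=4/3 m (b=L-a=8/3):
  θ_1 = (M₀x²/(2L)-M₀(x-a)+C₁)/EI  [x>a] with C₁=M₀(3b²-L²)/(6L)=4/3 = (6·(8/5)²/(2·4)-6·((8/5)-(4/3))+(4/3))/5000 = 31/93750 rad
Load 2 — uniform load w=12 kN/m over full span:
  θ_2 = -w(L³-6Lx²+4x³)/(24EI) = -12·(4³-6·4·(8/5)²+4·(8/5)³)/(24·5000) = -148/78125 rad
Superposition: θ = Σ θ_i = -733/468750 rad ≈ -0.001564 rad

θ(8/5) = -733/468750 rad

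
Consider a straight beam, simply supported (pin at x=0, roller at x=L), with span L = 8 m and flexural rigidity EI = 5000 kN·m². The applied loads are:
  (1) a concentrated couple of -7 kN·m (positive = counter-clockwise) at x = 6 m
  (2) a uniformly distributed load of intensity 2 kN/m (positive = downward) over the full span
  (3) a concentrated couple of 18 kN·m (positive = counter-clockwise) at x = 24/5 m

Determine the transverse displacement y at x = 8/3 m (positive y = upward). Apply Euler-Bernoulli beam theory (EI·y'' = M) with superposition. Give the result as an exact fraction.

Load 1 — applied couple M₀=-7 kN·m at a=6 m (b=L-a=2):
  y_1 = (M₀x³/(6L)+C₁x)/EI  [x≤a] with C₁=M₀(3b²-L²)/(6L)=91/12 = ((-7)·(8/3)³/(6·8)+(91/12)·(8/3))/5000 = 707/202500 m
Load 2 — uniform load w=2 kN/m over full span:
  y_2 = -wx(L³-2Lx²+x³)/(24EI) = -2·(8/3)·(8³-2·8·(8/3)²+(8/3)³)/(24·5000) = -2816/151875 m
Load 3 — applied couple M₀=18 kN·m at a=24/5 m (b=L-a=16/5):
  y_3 = (M₀x³/(6L)+C₁x)/EI  [x≤a] with C₁=M₀(3b²-L²)/(6L)=-312/25 = (18·(8/3)³/(6·8)+(-312/25)·(8/3))/5000 = -736/140625 m
Superposition: y = Σ y_i = -308063/15187500 m ≈ -0.020284 m

y(8/3) = -308063/15187500 m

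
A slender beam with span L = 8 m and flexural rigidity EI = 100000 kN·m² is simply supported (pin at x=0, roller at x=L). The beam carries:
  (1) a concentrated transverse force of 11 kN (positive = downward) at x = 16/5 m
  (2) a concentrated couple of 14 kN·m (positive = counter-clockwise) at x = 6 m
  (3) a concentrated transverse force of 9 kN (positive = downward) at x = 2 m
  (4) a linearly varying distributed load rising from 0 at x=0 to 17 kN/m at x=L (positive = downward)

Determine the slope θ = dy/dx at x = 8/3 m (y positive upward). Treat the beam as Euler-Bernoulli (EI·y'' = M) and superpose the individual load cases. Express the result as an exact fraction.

θ(8/3) = -2022413/1518750000 rad

Load 1 — point force P=11 kN at a=16/5 m (b=L-a=24/5):
  θ_1 = -Pb(L²-b²-3x²)/(6LEI)  [x≤a] = -11·(24/5)·(8²-(24/5)²-3·(8/3)²)/(6·8·100000) = -253/1171875 rad
Load 2 — applied couple M₀=14 kN·m at a=6 m (b=L-a=2):
  θ_2 = (M₀x²/(2L)+C₁)/EI  [x≤a] with C₁=M₀(3b²-L²)/(6L)=-91/6 = (14·(8/3)²/(2·8)+(-91/6))/100000 = -161/1800000 rad
Load 3 — point force P=9 kN at a=2 m (b=L-a=6):
  θ_3 = -Pa(2L²-6Lx+3x²+a²)/(6LEI)  [x>a] = -9·2·(2·8²-6·8·(8/3)+3·(8/3)²+2²)/(6·8·100000) = -19/200000 rad
Load 4 — triangular load w₀=17 kN/m (0→w₀ over full span):
  θ_4 = -w₀(7L⁴-30L²x²+15x⁴)/(360LEI) = -17·(7·8⁴-30·8²·(8/3)²+15·(8/3)⁴)/(360·8·100000) = -3536/3796875 rad
Superposition: θ = Σ θ_i = -2022413/1518750000 rad ≈ -0.001332 rad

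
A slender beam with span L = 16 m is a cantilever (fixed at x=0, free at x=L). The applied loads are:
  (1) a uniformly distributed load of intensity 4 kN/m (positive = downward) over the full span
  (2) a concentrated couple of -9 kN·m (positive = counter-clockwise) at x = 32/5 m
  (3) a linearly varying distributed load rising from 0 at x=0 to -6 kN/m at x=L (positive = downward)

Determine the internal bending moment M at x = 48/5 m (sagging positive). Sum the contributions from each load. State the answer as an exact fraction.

Load 1 — uniform load w=4 kN/m over full span:
  M_1 = -w(L-x)²/2 = -4·(16-(48/5))²/2 = -2048/25 kN·m
Load 2 — applied couple M₀=-9 kN·m at a=32/5 m (b=L-a=48/5):
  M_2 = 0  [x>a] = 0 kN·m
Load 3 — triangular load w₀=-6 kN/m (0→w₀ over full span):
  M_3 = w₀Lx/2 - w₀L²/3 - w₀x³/(6L) = (-6)·16·(48/5)/2 - (-6)·16²/3 - (-6)·(48/5)³/(6·16) = 13312/125 kN·m
Superposition: M = Σ M_i = 3072/125 kN·m ≈ 24.576000 kN·m

M(48/5) = 3072/125 kN·m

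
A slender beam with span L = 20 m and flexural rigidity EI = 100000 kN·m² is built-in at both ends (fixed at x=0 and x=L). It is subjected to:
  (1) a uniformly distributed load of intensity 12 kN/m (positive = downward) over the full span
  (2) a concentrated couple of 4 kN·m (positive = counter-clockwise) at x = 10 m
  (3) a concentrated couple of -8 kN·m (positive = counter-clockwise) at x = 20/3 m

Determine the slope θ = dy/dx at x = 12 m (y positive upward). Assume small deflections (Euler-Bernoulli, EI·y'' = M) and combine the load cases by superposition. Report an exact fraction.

Load 1 — uniform load w=12 kN/m over full span:
  θ_1 = -wx(L-x)(L-2x)/(12EI) = -12·12·(20-12)·(20-2·12)/(12·100000) = 12/3125 rad
Load 2 — applied couple M₀=4 kN·m at a=10 m (b=L-a=10):
  θ_2 = (R_Ax²/2 - M_Ax - M₀(x-a))/EI  [x>a] with R_A=3/10, M_A=1 = ((3/10)·12²/2 - 1·12 - 4·(12-10))/100000 = 1/62500 rad
Load 3 — applied couple M₀=-8 kN·m at a=20/3 m (b=L-a=40/3):
  θ_3 = (R_Ax²/2 - M_Ax - M₀(x-a))/EI  [x>a] with R_A=-8/15, M_A=0 = ((-8/15)·12²/2 - 0·12 - (-8)·(12-(20/3)))/100000 = 2/46875 rad
Superposition: θ = Σ θ_i = 731/187500 rad ≈ 0.003899 rad

θ(12) = 731/187500 rad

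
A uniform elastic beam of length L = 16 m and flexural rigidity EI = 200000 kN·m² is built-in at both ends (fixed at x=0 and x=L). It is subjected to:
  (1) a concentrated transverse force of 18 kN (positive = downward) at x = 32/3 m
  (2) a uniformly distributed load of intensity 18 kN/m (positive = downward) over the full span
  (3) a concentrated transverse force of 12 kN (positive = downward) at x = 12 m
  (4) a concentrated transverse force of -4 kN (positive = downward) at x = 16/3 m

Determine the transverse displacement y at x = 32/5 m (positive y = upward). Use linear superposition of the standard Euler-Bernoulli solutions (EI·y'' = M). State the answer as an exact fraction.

y(32/5) = -272552/17578125 m

Load 1 — point force P=18 kN at a=32/3 m (b=L-a=16/3):
  y_1 = -Pb²x²(3aL-(3a+b)x)/(6L³EI)  [x≤a] = -18·(16/3)²·(32/5)²·(3·(32/3)·16-(3·(32/3)+(16/3))·(32/5))/(6·16³·200000) = -4096/3515625 m
Load 2 — uniform load w=18 kN/m over full span:
  y_2 = -wx²(L-x)²/(24EI) = -18·(32/5)²·(16-(32/5))²/(24·200000) = -27648/1953125 m
Load 3 — point force P=12 kN at a=12 m (b=L-a=4):
  y_3 = -Pb²x²(3aL-(3a+b)x)/(6L³EI)  [x≤a] = -12·4²·(32/5)²·(3·12·16-(3·12+4)·(32/5))/(6·16³·200000) = -8/15625 m
Load 4 — point force P=-4 kN at a=16/3 m (b=L-a=32/3):
  y_4 = -Pa²(L-x)²(3bL-(3b+a)(L-x))/(6L³EI)  [x>a] = -(-4)·(16/3)²·(16-(32/5))²·(3·(32/3)·16-(3·(32/3)+(16/3))·(16-(32/5)))/(6·16³·200000) = 128/390625 m
Superposition: y = Σ y_i = -272552/17578125 m ≈ -0.015505 m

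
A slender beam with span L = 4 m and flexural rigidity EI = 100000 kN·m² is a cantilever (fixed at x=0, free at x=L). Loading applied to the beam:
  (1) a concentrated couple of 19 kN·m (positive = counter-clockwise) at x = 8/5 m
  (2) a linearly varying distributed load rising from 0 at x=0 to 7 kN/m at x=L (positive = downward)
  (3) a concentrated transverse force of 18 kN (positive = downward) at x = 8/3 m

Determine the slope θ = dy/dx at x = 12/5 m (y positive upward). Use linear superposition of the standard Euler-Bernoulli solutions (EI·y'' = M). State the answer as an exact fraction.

θ(12/5) = -3307/3906250 rad

Load 1 — applied couple M₀=19 kN·m at a=8/5 m (b=L-a=12/5):
  θ_1 = M₀a/EI  [x>a] = 19·(8/5)/100000 = 19/62500 rad
Load 2 — triangular load w₀=7 kN/m (0→w₀ over full span):
  θ_2 = (w₀Lx²/4-w₀L²x/3-w₀x⁴/(24L))/EI = (7·4·(12/5)²/4-7·4²·(12/5)/3-7·(12/5)⁴/(24·4))/100000 = -4039/7812500 rad
Load 3 — point force P=18 kN at a=8/3 m (b=L-a=4/3):
  θ_3 = -Px(2a-x)/(2EI)  [x≤a] = -18·(12/5)·(2·(8/3)-(12/5))/(2·100000) = -99/156250 rad
Superposition: θ = Σ θ_i = -3307/3906250 rad ≈ -0.000847 rad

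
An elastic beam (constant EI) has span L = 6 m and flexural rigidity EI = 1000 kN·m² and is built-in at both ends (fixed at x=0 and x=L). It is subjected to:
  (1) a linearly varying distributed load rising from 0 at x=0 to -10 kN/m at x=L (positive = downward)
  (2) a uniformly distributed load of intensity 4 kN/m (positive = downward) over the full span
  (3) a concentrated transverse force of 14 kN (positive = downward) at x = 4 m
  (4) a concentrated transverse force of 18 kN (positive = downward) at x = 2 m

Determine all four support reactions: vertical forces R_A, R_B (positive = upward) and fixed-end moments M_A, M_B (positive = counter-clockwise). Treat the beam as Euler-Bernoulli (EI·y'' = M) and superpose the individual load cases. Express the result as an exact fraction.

R_A = 539/27 kN, M_A = 200/9 kN·m, R_B = 163/27 kN, M_B = -130/9 kN·m

Load 1 — triangular load w₀=-10 kN/m (0→w₀ over full span):
  R_A = 3w₀L/20 = 3·(-10)·6/20 = -9 kN
  M_A = w₀L²/30 = (-10)·6²/30 = -12 kN·m
  R_B = 7w₀L/20 = 7·(-10)·6/20 = -21 kN
  M_B = -w₀L²/20 = -(-10)·6²/20 = 18 kN·m
Load 2 — uniform load w=4 kN/m over full span:
  R_A = wL/2 = 4·6/2 = 12 kN
  M_A = wL²/12 = 4·6²/12 = 12 kN·m
  R_B = wL/2 = 4·6/2 = 12 kN
  M_B = -wL²/12 = -4·6²/12 = -12 kN·m
Load 3 — point force P=14 kN at a=4 m (b=L-a=2):
  R_A = Pb²(3a+b)/L³ = 14·2²·(3·4+2)/6³ = 98/27 kN
  M_A = Pab²/L² = 14·4·2²/6² = 56/9 kN·m
  R_B = Pa²(a+3b)/L³ = 14·4²·(4+3·2)/6³ = 280/27 kN
  M_B = -Pa²b/L² = -14·4²·2/6² = -112/9 kN·m
Load 4 — point force P=18 kN at a=2 m (b=L-a=4):
  R_A = Pb²(3a+b)/L³ = 18·4²·(3·2+4)/6³ = 40/3 kN
  M_A = Pab²/L² = 18·2·4²/6² = 16 kN·m
  R_B = Pa²(a+3b)/L³ = 18·2²·(2+3·4)/6³ = 14/3 kN
  M_B = -Pa²b/L² = -18·2²·4/6² = -8 kN·m
Superposition: R_A = 539/27 kN, M_A = 200/9 kN·m, R_B = 163/27 kN, M_B = -130/9 kN·m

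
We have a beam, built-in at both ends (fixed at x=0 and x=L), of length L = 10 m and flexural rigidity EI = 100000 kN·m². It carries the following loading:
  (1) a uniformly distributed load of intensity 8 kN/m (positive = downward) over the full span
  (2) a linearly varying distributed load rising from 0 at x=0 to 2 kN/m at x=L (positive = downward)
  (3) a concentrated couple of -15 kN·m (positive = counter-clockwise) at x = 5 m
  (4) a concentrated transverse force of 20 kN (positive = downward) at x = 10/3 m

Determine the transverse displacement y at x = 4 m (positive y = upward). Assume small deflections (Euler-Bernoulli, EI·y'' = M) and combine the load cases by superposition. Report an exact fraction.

y(4) = -3613/1250000 m

Load 1 — uniform load w=8 kN/m over full span:
  y_1 = -wx²(L-x)²/(24EI) = -8·4²·(10-4)²/(24·100000) = -6/3125 m
Load 2 — triangular load w₀=2 kN/m (0→w₀ over full span):
  y_2 = -w₀x²(L-x)²(x+2L)/(120LEI) = -2·4²·(10-4)²·(4+2·10)/(120·10·100000) = -18/78125 m
Load 3 — applied couple M₀=-15 kN·m at a=5 m (b=L-a=5):
  y_3 = (R_Ax³/6 - M_Ax²/2)/EI  [x≤a] with R_A=-9/4, M_A=-15/4 = ((-9/4)·4³/6 - (-15/4)·4²/2)/100000 = 3/50000 m
Load 4 — point force P=20 kN at a=10/3 m (b=L-a=20/3):
  y_4 = -Pa²(L-x)²(3bL-(3b+a)(L-x))/(6L³EI)  [x>a] = -20·(10/3)²·(10-4)²·(3·(20/3)·10-(3·(20/3)+(10/3))·(10-4))/(6·10³·100000) = -1/1250 m
Superposition: y = Σ y_i = -3613/1250000 m ≈ -0.002890 m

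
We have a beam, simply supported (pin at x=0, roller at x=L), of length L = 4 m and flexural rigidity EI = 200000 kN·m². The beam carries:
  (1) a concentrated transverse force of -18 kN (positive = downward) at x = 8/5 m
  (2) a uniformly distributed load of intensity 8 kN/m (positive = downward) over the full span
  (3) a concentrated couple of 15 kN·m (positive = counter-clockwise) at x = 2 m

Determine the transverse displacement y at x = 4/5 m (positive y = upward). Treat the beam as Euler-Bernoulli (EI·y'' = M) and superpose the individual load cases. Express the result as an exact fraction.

y(4/5) = -3463/187500000 m

Load 1 — point force P=-18 kN at a=8/5 m (b=L-a=12/5):
  y_1 = -Pbx(L²-b²-x²)/(6LEI)  [x≤a] = -(-18)·(12/5)·(4/5)·(4²-(12/5)²-(4/5)²)/(6·4·200000) = 27/390625 m
Load 2 — uniform load w=8 kN/m over full span:
  y_2 = -wx(L³-2Lx²+x³)/(24EI) = -8·(4/5)·(4³-2·4·(4/5)²+(4/5)³)/(24·200000) = -464/5859375 m
Load 3 — applied couple M₀=15 kN·m at a=2 m (b=L-a=2):
  y_3 = (M₀x³/(6L)+C₁x)/EI  [x≤a] with C₁=M₀(3b²-L²)/(6L)=-5/2 = (15·(4/5)³/(6·4)+(-5/2)·(4/5))/200000 = -21/2500000 m
Superposition: y = Σ y_i = -3463/187500000 m ≈ -0.000018 m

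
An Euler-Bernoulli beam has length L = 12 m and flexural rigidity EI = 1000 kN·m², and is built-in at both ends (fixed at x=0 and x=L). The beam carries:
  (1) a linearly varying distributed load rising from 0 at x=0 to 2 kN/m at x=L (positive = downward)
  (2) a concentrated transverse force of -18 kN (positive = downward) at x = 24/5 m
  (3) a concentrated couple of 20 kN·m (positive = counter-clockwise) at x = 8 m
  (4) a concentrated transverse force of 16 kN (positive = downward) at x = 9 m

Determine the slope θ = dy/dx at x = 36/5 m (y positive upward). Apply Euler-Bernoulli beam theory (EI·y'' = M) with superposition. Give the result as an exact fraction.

θ(36/5) = -4458/390625 rad

Load 1 — triangular load w₀=2 kN/m (0→w₀ over full span):
  θ_1 = -w₀(2x(L-x)(L-2x)(x+2L)+x²(L-x)²)/(120LEI) = -2·(2·(36/5)·(12-(36/5))·(12-2·(36/5))·((36/5)+2·12)+(36/5)²·(12-(36/5))²)/(120·12·1000) = 432/78125 rad
Load 2 — point force P=-18 kN at a=24/5 m (b=L-a=36/5):
  θ_2 = Pa²(L-x)(2bL-(3b+a)(L-x))/(2L³EI)  [x>a] = (-18)·(24/5)²·(12-(36/5))·(2·(36/5)·12-(3·(36/5)+(24/5))·(12-(36/5)))/(2·12³·1000) = -10368/390625 rad
Load 3 — applied couple M₀=20 kN·m at a=8 m (b=L-a=4):
  θ_3 = (R_Ax²/2 - M_Ax)/EI  [x≤a] with R_A=20/9, M_A=20/3 = ((20/9)·(36/5)²/2 - (20/3)·(36/5))/1000 = 6/625 rad
Load 4 — point force P=16 kN at a=9 m (b=L-a=3):
  θ_4 = -Pb²x(2aL-(3a+b)x)/(2L³EI)  [x≤a] = -16·3²·(36/5)·(2·9·12-(3·9+3)·(36/5))/(2·12³·1000) = 0 rad
Superposition: θ = Σ θ_i = -4458/390625 rad ≈ -0.011412 rad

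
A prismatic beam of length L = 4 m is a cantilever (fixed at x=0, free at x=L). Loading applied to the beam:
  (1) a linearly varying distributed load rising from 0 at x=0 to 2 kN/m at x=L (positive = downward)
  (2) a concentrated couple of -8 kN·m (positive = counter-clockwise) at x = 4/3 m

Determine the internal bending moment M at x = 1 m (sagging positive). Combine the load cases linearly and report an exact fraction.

Load 1 — triangular load w₀=2 kN/m (0→w₀ over full span):
  M_1 = w₀Lx/2 - w₀L²/3 - w₀x³/(6L) = 2·4·1/2 - 2·4²/3 - 2·1³/(6·4) = -27/4 kN·m
Load 2 — applied couple M₀=-8 kN·m at a=4/3 m (b=L-a=8/3):
  M_2 = M₀  [x≤a] = (-8) = -8 kN·m
Superposition: M = Σ M_i = -59/4 kN·m ≈ -14.750000 kN·m

M(1) = -59/4 kN·m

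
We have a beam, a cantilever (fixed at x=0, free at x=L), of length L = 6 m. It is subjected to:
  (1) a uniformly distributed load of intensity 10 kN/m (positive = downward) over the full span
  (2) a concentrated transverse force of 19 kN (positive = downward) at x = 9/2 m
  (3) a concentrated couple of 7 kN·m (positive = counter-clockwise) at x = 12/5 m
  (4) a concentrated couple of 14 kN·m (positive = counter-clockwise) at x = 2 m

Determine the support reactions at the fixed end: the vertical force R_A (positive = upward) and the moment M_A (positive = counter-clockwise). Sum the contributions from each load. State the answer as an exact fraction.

R_A = 79 kN, M_A = 489/2 kN·m

Load 1 — uniform load w=10 kN/m over full span:
  R_A = wL = 10·6 = 60 kN
  M_A = wL²/2 = 10·6²/2 = 180 kN·m
Load 2 — point force P=19 kN at a=9/2 m (b=L-a=3/2):
  R_A = P = 19 kN
  M_A = Pa = 19·(9/2) = 171/2 kN·m
Load 3 — applied couple M₀=7 kN·m at a=12/5 m (b=L-a=18/5):
  R_A = 0 kN
  M_A = -M₀ = -7 kN·m
Load 4 — applied couple M₀=14 kN·m at a=2 m (b=L-a=4):
  R_A = 0 kN
  M_A = -M₀ = -14 kN·m
Superposition: R_A = 79 kN, M_A = 489/2 kN·m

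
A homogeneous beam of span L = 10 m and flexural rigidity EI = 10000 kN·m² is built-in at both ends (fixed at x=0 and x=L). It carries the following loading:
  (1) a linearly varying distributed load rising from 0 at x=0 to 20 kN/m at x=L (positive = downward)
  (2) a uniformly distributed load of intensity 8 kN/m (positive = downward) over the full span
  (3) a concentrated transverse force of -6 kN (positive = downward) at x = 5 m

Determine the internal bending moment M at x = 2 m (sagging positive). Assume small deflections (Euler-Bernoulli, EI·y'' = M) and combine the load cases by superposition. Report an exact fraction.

Load 1 — triangular load w₀=20 kN/m (0→w₀ over full span):
  M_1 = 3w₀Lx/20 - w₀L²/30 - w₀x³/(6L) = 3·20·10·2/20 - 20·10²/30 - 20·2³/(6·10) = -28/3 kN·m
Load 2 — uniform load w=8 kN/m over full span:
  M_2 = wLx/2 - wL²/12 - wx²/2 = 8·10·2/2 - 8·10²/12 - 8·2²/2 = -8/3 kN·m
Load 3 — point force P=-6 kN at a=5 m (b=L-a=5):
  M_3 = Pb²(3a+b)x/L³ - Pab²/L²  [x≤a] = (-6)·5²·(3·5+5)·2/10³ - (-6)·5·5²/10² = 3/2 kN·m
Superposition: M = Σ M_i = -21/2 kN·m ≈ -10.500000 kN·m

M(2) = -21/2 kN·m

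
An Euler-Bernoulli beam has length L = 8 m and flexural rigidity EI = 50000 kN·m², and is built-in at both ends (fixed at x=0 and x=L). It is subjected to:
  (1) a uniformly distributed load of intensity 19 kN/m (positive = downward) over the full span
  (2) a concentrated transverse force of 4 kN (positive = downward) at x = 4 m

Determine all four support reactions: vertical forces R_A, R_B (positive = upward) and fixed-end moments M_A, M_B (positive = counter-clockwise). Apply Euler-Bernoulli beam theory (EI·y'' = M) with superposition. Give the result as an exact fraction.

R_A = 78 kN, M_A = 316/3 kN·m, R_B = 78 kN, M_B = -316/3 kN·m

Load 1 — uniform load w=19 kN/m over full span:
  R_A = wL/2 = 19·8/2 = 76 kN
  M_A = wL²/12 = 19·8²/12 = 304/3 kN·m
  R_B = wL/2 = 19·8/2 = 76 kN
  M_B = -wL²/12 = -19·8²/12 = -304/3 kN·m
Load 2 — point force P=4 kN at a=4 m (b=L-a=4):
  R_A = Pb²(3a+b)/L³ = 4·4²·(3·4+4)/8³ = 2 kN
  M_A = Pab²/L² = 4·4·4²/8² = 4 kN·m
  R_B = Pa²(a+3b)/L³ = 4·4²·(4+3·4)/8³ = 2 kN
  M_B = -Pa²b/L² = -4·4²·4/8² = -4 kN·m
Superposition: R_A = 78 kN, M_A = 316/3 kN·m, R_B = 78 kN, M_B = -316/3 kN·m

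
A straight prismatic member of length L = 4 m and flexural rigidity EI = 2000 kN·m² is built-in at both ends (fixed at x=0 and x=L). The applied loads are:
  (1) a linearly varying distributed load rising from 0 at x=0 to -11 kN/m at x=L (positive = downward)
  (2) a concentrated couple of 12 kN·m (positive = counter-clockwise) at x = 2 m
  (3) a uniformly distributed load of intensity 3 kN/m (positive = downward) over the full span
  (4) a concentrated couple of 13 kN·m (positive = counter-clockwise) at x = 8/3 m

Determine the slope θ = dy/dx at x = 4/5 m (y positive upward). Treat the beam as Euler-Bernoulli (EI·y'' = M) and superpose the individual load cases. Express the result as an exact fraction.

Load 1 — triangular load w₀=-11 kN/m (0→w₀ over full span):
  θ_1 = -w₀(2x(L-x)(L-2x)(x+2L)+x²(L-x)²)/(120LEI) = -(-11)·(2·(4/5)·(4-(4/5))·(4-2·(4/5))·((4/5)+2·4)+(4/5)²·(4-(4/5))²)/(120·4·2000) = 308/234375 rad
Load 2 — applied couple M₀=12 kN·m at a=2 m (b=L-a=2):
  θ_2 = (R_Ax²/2 - M_Ax)/EI  [x≤a] with R_A=9/2, M_A=3 = ((9/2)·(4/5)²/2 - 3·(4/5))/2000 = -3/6250 rad
Load 3 — uniform load w=3 kN/m over full span:
  θ_3 = -wx(L-x)(L-2x)/(12EI) = -3·(4/5)·(4-(4/5))·(4-2·(4/5))/(12·2000) = -12/15625 rad
Load 4 — applied couple M₀=13 kN·m at a=8/3 m (b=L-a=4/3):
  θ_4 = (R_Ax²/2 - M_Ax)/EI  [x≤a] with R_A=13/3, M_A=13/3 = ((13/3)·(4/5)²/2 - (13/3)·(4/5))/2000 = -13/12500 rad
Superposition: θ = Σ θ_i = -913/937500 rad ≈ -0.000974 rad

θ(4/5) = -913/937500 rad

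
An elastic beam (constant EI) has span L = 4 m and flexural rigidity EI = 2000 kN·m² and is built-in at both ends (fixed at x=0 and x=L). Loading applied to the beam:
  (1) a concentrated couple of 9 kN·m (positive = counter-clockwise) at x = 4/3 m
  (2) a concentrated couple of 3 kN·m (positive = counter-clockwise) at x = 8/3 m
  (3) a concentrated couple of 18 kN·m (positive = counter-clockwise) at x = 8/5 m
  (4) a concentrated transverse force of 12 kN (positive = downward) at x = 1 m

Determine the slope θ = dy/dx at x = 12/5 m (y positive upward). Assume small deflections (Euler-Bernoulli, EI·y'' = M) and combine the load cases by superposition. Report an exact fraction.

Load 1 — applied couple M₀=9 kN·m at a=4/3 m (b=L-a=8/3):
  θ_1 = (R_Ax²/2 - M_Ax - M₀(x-a))/EI  [x>a] with R_A=3, M_A=0 = (3·(12/5)²/2 - 0·(12/5) - 9·((12/5)-(4/3)))/2000 = -3/6250 rad
Load 2 — applied couple M₀=3 kN·m at a=8/3 m (b=L-a=4/3):
  θ_2 = (R_Ax²/2 - M_Ax)/EI  [x≤a] with R_A=1, M_A=1 = (1·(12/5)²/2 - 1·(12/5))/2000 = 3/12500 rad
Load 3 — applied couple M₀=18 kN·m at a=8/5 m (b=L-a=12/5):
  θ_3 = (R_Ax²/2 - M_Ax - M₀(x-a))/EI  [x>a] with R_A=162/25, M_A=54/25 = ((162/25)·(12/5)²/2 - (54/25)·(12/5) - 18·((12/5)-(8/5)))/2000 = -36/78125 rad
Load 4 — point force P=12 kN at a=1 m (b=L-a=3):
  θ_4 = Pa²(L-x)(2bL-(3b+a)(L-x))/(2L³EI)  [x>a] = 12·1²·(4-(12/5))·(2·3·4-(3·3+1)·(4-(12/5)))/(2·4³·2000) = 3/5000 rad
Superposition: θ = Σ θ_i = -63/625000 rad ≈ -0.000101 rad

θ(12/5) = -63/625000 rad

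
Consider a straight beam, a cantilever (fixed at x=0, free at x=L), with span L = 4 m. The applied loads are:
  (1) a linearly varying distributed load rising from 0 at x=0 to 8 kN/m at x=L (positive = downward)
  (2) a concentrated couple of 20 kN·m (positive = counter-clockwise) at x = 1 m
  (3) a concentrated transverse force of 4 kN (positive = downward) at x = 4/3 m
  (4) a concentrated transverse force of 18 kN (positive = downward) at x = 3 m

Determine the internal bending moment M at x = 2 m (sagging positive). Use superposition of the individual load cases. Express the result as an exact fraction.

Load 1 — triangular load w₀=8 kN/m (0→w₀ over full span):
  M_1 = w₀Lx/2 - w₀L²/3 - w₀x³/(6L) = 8·4·2/2 - 8·4²/3 - 8·2³/(6·4) = -40/3 kN·m
Load 2 — applied couple M₀=20 kN·m at a=1 m (b=L-a=3):
  M_2 = 0  [x>a] = 0 kN·m
Load 3 — point force P=4 kN at a=4/3 m (b=L-a=8/3):
  M_3 = 0  [x>a] = 0 kN·m
Load 4 — point force P=18 kN at a=3 m (b=L-a=1):
  M_4 = -P(a-x)  [x≤a] = -18·(3-2) = -18 kN·m
Superposition: M = Σ M_i = -94/3 kN·m ≈ -31.333333 kN·m

M(2) = -94/3 kN·m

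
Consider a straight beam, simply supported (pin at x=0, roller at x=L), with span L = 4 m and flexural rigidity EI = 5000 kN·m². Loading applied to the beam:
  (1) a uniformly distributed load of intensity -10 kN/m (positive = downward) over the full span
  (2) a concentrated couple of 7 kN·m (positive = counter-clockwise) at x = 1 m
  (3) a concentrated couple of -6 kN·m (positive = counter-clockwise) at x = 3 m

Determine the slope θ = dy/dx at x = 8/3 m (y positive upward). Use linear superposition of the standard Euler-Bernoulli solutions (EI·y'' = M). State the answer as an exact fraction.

θ(8/3) = -11119/3240000 rad

Load 1 — uniform load w=-10 kN/m over full span:
  θ_1 = -w(L³-6Lx²+4x³)/(24EI) = -(-10)·(4³-6·4·(8/3)²+4·(8/3)³)/(24·5000) = -26/10125 rad
Load 2 — applied couple M₀=7 kN·m at a=1 m (b=L-a=3):
  θ_2 = (M₀x²/(2L)-M₀(x-a)+C₁)/EI  [x>a] with C₁=M₀(3b²-L²)/(6L)=77/24 = (7·(8/3)²/(2·4)-7·((8/3)-1)+(77/24))/5000 = -161/360000 rad
Load 3 — applied couple M₀=-6 kN·m at a=3 m (b=L-a=1):
  θ_3 = (M₀x²/(2L)+C₁)/EI  [x≤a] with C₁=M₀(3b²-L²)/(6L)=13/4 = ((-6)·(8/3)²/(2·4)+(13/4))/5000 = -1/2400 rad
Superposition: θ = Σ θ_i = -11119/3240000 rad ≈ -0.003432 rad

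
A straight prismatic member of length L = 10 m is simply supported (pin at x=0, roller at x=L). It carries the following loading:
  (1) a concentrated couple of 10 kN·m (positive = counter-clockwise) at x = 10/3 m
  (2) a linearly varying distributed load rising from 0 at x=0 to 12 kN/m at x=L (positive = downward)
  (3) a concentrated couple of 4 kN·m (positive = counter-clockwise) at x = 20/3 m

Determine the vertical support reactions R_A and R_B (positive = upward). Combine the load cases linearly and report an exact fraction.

Load 1 — applied couple M₀=10 kN·m at a=10/3 m (b=L-a=20/3):
  R_A = M₀/L = 10/10 = 1 kN
  R_B = -M₀/L = -10/10 = -1 kN
Load 2 — triangular load w₀=12 kN/m (0→w₀ over full span):
  R_A = w₀L/6 = 12·10/6 = 20 kN
  R_B = w₀L/3 = 12·10/3 = 40 kN
Load 3 — applied couple M₀=4 kN·m at a=20/3 m (b=L-a=10/3):
  R_A = M₀/L = 4/10 = 2/5 kN
  R_B = -M₀/L = -4/10 = -2/5 kN
Superposition: R_A = 107/5 kN, R_B = 193/5 kN

R_A = 107/5 kN, R_B = 193/5 kN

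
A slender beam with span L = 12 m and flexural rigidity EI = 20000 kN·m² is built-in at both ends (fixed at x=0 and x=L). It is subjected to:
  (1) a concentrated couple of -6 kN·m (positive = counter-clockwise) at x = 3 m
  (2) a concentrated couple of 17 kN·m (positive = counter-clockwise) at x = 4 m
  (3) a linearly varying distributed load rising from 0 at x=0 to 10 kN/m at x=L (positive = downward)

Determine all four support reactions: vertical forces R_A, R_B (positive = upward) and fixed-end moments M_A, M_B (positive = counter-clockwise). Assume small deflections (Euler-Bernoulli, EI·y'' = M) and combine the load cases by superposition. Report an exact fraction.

Load 1 — applied couple M₀=-6 kN·m at a=3 m (b=L-a=9):
  R_A = 6M₀ab/L³ = 6·(-6)·3·9/12³ = -9/16 kN
  M_A = M₀b(2a-b)/L² = (-6)·9·(2·3-9)/12² = 9/8 kN·m
  R_B = -6M₀ab/L³ = -6·(-6)·3·9/12³ = 9/16 kN
  M_B = M₀a(2b-a)/L² = (-6)·3·(2·9-3)/12² = -15/8 kN·m
Load 2 — applied couple M₀=17 kN·m at a=4 m (b=L-a=8):
  R_A = 6M₀ab/L³ = 6·17·4·8/12³ = 17/9 kN
  M_A = M₀b(2a-b)/L² = 17·8·(2·4-8)/12² = 0 kN·m
  R_B = -6M₀ab/L³ = -6·17·4·8/12³ = -17/9 kN
  M_B = M₀a(2b-a)/L² = 17·4·(2·8-4)/12² = 17/3 kN·m
Load 3 — triangular load w₀=10 kN/m (0→w₀ over full span):
  R_A = 3w₀L/20 = 3·10·12/20 = 18 kN
  M_A = w₀L²/30 = 10·12²/30 = 48 kN·m
  R_B = 7w₀L/20 = 7·10·12/20 = 42 kN
  M_B = -w₀L²/20 = -10·12²/20 = -72 kN·m
Superposition: R_A = 2783/144 kN, M_A = 393/8 kN·m, R_B = 5857/144 kN, M_B = -1637/24 kN·m

R_A = 2783/144 kN, M_A = 393/8 kN·m, R_B = 5857/144 kN, M_B = -1637/24 kN·m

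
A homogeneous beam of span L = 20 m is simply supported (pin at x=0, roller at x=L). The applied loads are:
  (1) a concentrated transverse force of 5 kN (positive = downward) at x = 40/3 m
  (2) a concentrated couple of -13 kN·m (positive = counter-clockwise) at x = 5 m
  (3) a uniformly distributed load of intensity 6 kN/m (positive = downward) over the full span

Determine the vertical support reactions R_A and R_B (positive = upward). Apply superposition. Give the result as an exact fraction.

R_A = 3661/60 kN, R_B = 3839/60 kN

Load 1 — point force P=5 kN at a=40/3 m (b=L-a=20/3):
  R_A = Pb/L = 5·(20/3)/20 = 5/3 kN
  R_B = Pa/L = 5·(40/3)/20 = 10/3 kN
Load 2 — applied couple M₀=-13 kN·m at a=5 m (b=L-a=15):
  R_A = M₀/L = (-13)/20 = -13/20 kN
  R_B = -M₀/L = -(-13)/20 = 13/20 kN
Load 3 — uniform load w=6 kN/m over full span:
  R_A = wL/2 = 6·20/2 = 60 kN
  R_B = wL/2 = 6·20/2 = 60 kN
Superposition: R_A = 3661/60 kN, R_B = 3839/60 kN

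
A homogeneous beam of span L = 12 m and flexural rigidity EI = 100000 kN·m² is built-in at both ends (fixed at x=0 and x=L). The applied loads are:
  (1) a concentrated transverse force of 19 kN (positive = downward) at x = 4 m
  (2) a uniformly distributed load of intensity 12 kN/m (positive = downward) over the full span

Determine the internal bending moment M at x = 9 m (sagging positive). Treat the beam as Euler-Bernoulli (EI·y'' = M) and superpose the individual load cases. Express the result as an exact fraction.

Load 1 — point force P=19 kN at a=4 m (b=L-a=8):
  M_1 = Pa²(a+3b)(L-x)/L³ - Pa²b/L²  [x>a] = 19·4²·(4+3·8)·(12-9)/12³ - 19·4²·8/12² = -19/9 kN·m
Load 2 — uniform load w=12 kN/m over full span:
  M_2 = wLx/2 - wL²/12 - wx²/2 = 12·12·9/2 - 12·12²/12 - 12·9²/2 = 18 kN·m
Superposition: M = Σ M_i = 143/9 kN·m ≈ 15.888889 kN·m

M(9) = 143/9 kN·m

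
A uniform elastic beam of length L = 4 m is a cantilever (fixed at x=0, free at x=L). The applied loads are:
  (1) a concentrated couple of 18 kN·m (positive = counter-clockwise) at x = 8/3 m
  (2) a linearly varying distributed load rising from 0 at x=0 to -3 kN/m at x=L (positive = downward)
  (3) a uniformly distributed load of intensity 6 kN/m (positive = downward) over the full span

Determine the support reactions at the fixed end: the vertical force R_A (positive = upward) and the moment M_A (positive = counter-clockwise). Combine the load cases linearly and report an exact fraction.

Load 1 — applied couple M₀=18 kN·m at a=8/3 m (b=L-a=4/3):
  R_A = 0 kN
  M_A = -M₀ = -18 kN·m
Load 2 — triangular load w₀=-3 kN/m (0→w₀ over full span):
  R_A = w₀L/2 = (-3)·4/2 = -6 kN
  M_A = w₀L²/3 = (-3)·4²/3 = -16 kN·m
Load 3 — uniform load w=6 kN/m over full span:
  R_A = wL = 6·4 = 24 kN
  M_A = wL²/2 = 6·4²/2 = 48 kN·m
Superposition: R_A = 18 kN, M_A = 14 kN·m

R_A = 18 kN, M_A = 14 kN·m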